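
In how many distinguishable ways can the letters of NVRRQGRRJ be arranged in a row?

15120

Letter multiplicities in NVRRQGRRJ: G×1, J×1, N×1, Q×1, R×4, V×1.
The number of distinct arrangements is 9!/(4!) = 362880/24 = 15120.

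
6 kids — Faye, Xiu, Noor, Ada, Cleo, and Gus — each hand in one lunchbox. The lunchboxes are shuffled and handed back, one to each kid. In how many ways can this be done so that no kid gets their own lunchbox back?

Let Aᵢ be the assignments in which kid i gets their own lunchbox. We want the size of the complement of A₁∪…∪A_6.
By inclusion–exclusion this is Σ_{j=0}^{6} (−1)^j C(6,j)·(6−j)!.
Computing: 720 − 720 + 360 − 120 + 30 − 6 + 1 = 265.

265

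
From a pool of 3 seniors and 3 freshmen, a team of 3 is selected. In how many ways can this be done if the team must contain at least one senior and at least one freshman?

Unrestricted: C(6,3) = 20 ways to pick any 3 of the 6.
Selections missing a whole group: no seniors → C(3,3) = 1; no freshmen → C(3,3) = 1.
Both groups omitted at once is impossible, so 20 − 2 = 18.

18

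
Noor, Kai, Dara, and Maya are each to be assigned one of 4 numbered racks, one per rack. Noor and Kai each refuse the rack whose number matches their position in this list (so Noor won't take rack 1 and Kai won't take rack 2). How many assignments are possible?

Let Aᵢ (for i ∈ {1, 2}) be the placements that put person i in their forbidden rack. Any j of these fix j positions, leaving (4−j)! ways to fill the rest, and there are C(2,j) ways to pick which j.
By inclusion–exclusion, the number of valid placements is Σ_{j=0}^{2} (−1)^j C(2,j)·(4−j)!.
Computing: 24 − 12 + 2 = 14.

14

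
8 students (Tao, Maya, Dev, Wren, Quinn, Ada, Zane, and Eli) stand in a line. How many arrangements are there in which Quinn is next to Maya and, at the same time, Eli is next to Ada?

2880

Treat {Quinn,Maya} as one block (2 orders) and {Eli,Ada} as another (2 orders).
That leaves 6 units to arrange: 2 × 2 × 6! = 4 × 720 = 2880.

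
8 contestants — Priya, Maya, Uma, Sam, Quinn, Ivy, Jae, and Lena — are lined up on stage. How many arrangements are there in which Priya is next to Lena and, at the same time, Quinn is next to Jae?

Treat {Priya,Lena} as one block (2 orders) and {Quinn,Jae} as another (2 orders).
That leaves 6 units to arrange: 2 × 2 × 6! = 4 × 720 = 2880.

2880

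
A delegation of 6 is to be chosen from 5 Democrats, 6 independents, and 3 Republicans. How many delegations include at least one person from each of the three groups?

With no constraint there are C(14,6) = 3003 possible selections.
Subtract selections that omit an entire group: no Democrats → C(9,6) = 84; no independents → C(8,6) = 28; no Republicans → C(11,6) = 462.
Add back selections omitting two groups (i.e. drawn from a single group): C(5,6) + C(6,6) + C(3,6) = 1.
By inclusion–exclusion: 3003 − 574 + 1 = 2430.

2430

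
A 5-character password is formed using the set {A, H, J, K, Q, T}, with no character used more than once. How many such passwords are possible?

Choose and order 5 of the 6 symbols: the first character has 6 options, the next 5, and so on down to 2.
That product is 6 × 5 × 4 × 3 × 2 = 720.

720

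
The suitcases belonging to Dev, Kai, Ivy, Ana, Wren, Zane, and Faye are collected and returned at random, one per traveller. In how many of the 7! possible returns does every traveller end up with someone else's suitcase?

1854

Count assignments avoiding every fixed point. For any j of the 7 travellers fixed to their own suitcase, the other 7−j can be arranged in (7−j)! ways.
By inclusion–exclusion this is Σ_{j=0}^{7} (−1)^j C(7,j)·(7−j)!.
Computing: 5040 − 5040 + 2520 − 840 + 210 − 42 + 7 − 1 = 1854.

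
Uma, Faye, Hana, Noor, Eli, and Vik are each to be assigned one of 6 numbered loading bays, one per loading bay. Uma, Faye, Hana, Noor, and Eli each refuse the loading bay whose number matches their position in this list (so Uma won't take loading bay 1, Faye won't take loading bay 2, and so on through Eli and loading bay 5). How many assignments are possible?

Let Aᵢ (for 1 ≤ i ≤ 5) be the placements that put person i in their forbidden loading bay. Any j of these fix j positions, leaving (6−j)! ways to fill the rest, and there are C(5,j) ways to pick which j.
By inclusion–exclusion, the number of valid placements is Σ_{j=0}^{5} (−1)^j C(5,j)·(6−j)!.
Computing: 720 − 600 + 240 − 60 + 10 − 1 = 309.

309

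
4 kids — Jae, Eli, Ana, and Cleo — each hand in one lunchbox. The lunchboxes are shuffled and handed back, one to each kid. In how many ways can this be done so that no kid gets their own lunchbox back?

9

This is the derangement count D_4: permutations of 4 items with no fixed point.
By inclusion–exclusion this is Σ_{j=0}^{4} (−1)^j C(4,j)·(4−j)!.
Computing: 24 − 24 + 12 − 4 + 1 = 9.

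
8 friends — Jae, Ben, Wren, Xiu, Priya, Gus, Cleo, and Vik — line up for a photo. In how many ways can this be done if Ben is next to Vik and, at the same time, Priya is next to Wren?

Treat {Ben,Vik} as one block (2 orders) and {Priya,Wren} as another (2 orders).
That leaves 6 units to arrange: 2 × 2 × 6! = 4 × 720 = 2880.

2880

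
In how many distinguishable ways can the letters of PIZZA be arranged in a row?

PIZZA has 5 letters with Z appearing twice.
The number of distinct arrangements is 5!/(2!) = 120/2 = 60.

60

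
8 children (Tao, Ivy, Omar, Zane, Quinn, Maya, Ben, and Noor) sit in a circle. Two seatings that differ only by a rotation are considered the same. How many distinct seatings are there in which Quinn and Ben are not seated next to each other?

3600

All circular seatings of 8 people number (7)! = 5040.
Those with Quinn next to Ben: fuse the pair into one unit and seat 7 units around a circle — 2·(6)! = 1440.
Subtracting, 5040 − 1440 = 3600.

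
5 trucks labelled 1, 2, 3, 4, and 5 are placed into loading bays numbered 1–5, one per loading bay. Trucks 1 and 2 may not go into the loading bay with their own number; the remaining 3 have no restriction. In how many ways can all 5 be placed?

78

Let Aᵢ (for i ∈ {1, 2}) be the placements that put truck i in its forbidden loading bay. Any j of these fix j positions, leaving (5−j)! ways to fill the rest, and there are C(2,j) ways to pick which j.
By inclusion–exclusion, the number of valid placements is Σ_{j=0}^{2} (−1)^j C(2,j)·(5−j)!.
Computing: 120 − 48 + 6 = 78.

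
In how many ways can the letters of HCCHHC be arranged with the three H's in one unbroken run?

4

Treat the 3 copies of H as a single block. The multiset to arrange is then {HHH, C, C, C}, 4 items in all.
That gives (4)!/(3!) = 4 arrangements.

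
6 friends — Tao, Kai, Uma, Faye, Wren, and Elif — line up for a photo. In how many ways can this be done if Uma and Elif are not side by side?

480

There are 6! = 720 arrangements in all. If Uma and Elif are adjacent, merging them into one block gives 2·(5)! = 240 arrangements.
Complementary counting: 720 − 240 = 480.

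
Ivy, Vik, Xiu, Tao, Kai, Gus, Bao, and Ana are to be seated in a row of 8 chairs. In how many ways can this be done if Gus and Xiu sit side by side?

10080

Treat {Gus, Xiu} as a single unit. There are 7 units to order, and the pair itself can be ordered 2 ways.
That gives 2 × 7! = 2 × 5040 = 10080.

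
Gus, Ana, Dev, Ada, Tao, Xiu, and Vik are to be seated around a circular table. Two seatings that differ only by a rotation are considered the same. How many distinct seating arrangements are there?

720

Fix one person's seat to break rotational symmetry; the remaining 6 people can be arranged in (6)! = 720 ways.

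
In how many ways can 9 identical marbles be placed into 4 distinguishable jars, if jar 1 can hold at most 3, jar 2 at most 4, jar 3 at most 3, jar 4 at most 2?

19

By stars and bars, unrestricted non-negative solutions to x_1+…+x_4 = 9 number C(9+3,3) = 220.
Subtract solutions that violate a single cap (substitute x_i' = x_i − (cap_i+1)): x_1 ≥ 4 gives C(8,3) = 56; x_2 ≥ 5 gives C(7,3) = 35; x_3 ≥ 4 gives C(8,3) = 56; x_4 ≥ 3 gives C(9,3) = 84. Together 231.
Add back pairs where two caps are both exceeded: 1 + 4 + 10 + 1 + 4 + 10 = 30.
By inclusion–exclusion the count is 220 − 231 + 30 = 19.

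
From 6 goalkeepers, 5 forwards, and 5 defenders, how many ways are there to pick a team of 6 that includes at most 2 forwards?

6072

Split by how many forwards are chosen (0 through 2).
Sum: C(5,0)·C(11,6) + C(5,1)·C(11,5) + C(5,2)·C(11,4) = 462 + 2310 + 3300 = 6072.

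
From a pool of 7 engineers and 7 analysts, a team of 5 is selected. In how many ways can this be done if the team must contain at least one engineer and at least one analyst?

1960

Total 5-person selections from all 14: C(14,5) = 2002.
Selections missing a whole group: no engineers → C(7,5) = 21; no analysts → C(7,5) = 21.
Both groups omitted at once is impossible, so 2002 − 42 = 1960.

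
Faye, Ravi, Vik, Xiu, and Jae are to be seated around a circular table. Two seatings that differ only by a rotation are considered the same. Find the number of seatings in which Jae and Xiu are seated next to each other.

Glue Jae and Xiu into a block (2 internal orders). Seating 4 units around a circle gives (3)! arrangements.
So 2 × (3)! = 2 × 6 = 12.

12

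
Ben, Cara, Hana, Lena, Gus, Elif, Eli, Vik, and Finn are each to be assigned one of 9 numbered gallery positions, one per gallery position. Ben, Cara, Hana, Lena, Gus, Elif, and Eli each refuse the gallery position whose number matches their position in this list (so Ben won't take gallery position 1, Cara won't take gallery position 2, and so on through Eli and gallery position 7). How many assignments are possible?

165016

Let Aᵢ (for 1 ≤ i ≤ 7) be the placements that put person i in their forbidden gallery position. Any j of these fix j positions, leaving (9−j)! ways to fill the rest, and there are C(7,j) ways to pick which j.
By inclusion–exclusion, the number of valid placements is Σ_{j=0}^{7} (−1)^j C(7,j)·(9−j)!.
Computing: 362880 − 282240 + 105840 − 25200 + 4200 − 504 + 42 − 2 = 165016.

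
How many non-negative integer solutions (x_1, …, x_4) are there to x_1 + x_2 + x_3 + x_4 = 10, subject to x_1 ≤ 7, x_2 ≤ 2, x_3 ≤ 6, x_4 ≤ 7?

127

Ignoring the caps, the number of non-negative solutions to x_1+…+x_4 = 10 is C(13,3) = 286.
Subtract solutions that violate a single cap (substitute x_i' = x_i − (cap_i+1)): x_1 ≥ 8 gives C(5,3) = 10; x_2 ≥ 3 gives C(10,3) = 120; x_3 ≥ 7 gives C(6,3) = 20; x_4 ≥ 8 gives C(5,3) = 10. Together 160.
Add back pairs where two caps are both exceeded: 0 + 0 + 0 + 1 + 0 + 0 = 1.
By inclusion–exclusion the count is 286 − 160 + 1 = 127.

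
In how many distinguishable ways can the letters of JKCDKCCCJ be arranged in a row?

The 9 letters of JKCDKCCCJ have repeats: C appearing 4 times, J appearing twice, and K appearing twice.
So there are 9! / (4!·2!·2!) = 3780 distinguishable arrangements.

3780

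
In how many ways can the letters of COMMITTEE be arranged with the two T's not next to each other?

Total arrangements of COMMITTEE: 9!/(2!·2!·2!) = 45360.
Arrangements with the T's together: treat TT as one letter, giving (8)!/(2!·2!) = 10080.
Subtracting, 45360 − 10080 = 35280 arrangements keep the T's apart.

35280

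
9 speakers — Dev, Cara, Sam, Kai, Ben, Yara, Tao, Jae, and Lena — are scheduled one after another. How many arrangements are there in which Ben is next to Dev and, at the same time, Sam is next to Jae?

Treat {Ben,Dev} as one block (2 orders) and {Sam,Jae} as another (2 orders).
That leaves 7 units to arrange: 2 × 2 × 7! = 4 × 5040 = 20160.

20160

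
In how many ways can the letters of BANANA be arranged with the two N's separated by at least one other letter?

40

Total arrangements of BANANA: 6!/(3!·2!) = 60.
If the two N's are adjacent, glue them into one block, leaving 5 items to arrange: (5)!/(3!) = 20 ways.
Subtracting, 60 − 20 = 40 arrangements keep the N's apart.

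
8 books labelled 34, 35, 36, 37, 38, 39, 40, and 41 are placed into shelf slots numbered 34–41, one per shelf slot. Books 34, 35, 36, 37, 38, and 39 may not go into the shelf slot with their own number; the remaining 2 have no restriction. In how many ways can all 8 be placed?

Let Aᵢ (for 34 ≤ i ≤ 39) be the placements that put book i in its forbidden shelf slot. Any j of these fix j positions, leaving (8−j)! ways to fill the rest, and there are C(6,j) ways to pick which j.
By inclusion–exclusion, the number of valid placements is Σ_{j=0}^{6} (−1)^j C(6,j)·(8−j)!.
Computing: 40320 − 30240 + 10800 − 2400 + 360 − 36 + 2 = 18806.

18806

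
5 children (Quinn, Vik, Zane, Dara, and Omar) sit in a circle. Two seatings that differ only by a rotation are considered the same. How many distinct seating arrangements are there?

24

Fix one person's seat to break rotational symmetry; the remaining 4 people can be arranged in (4)! = 24 ways.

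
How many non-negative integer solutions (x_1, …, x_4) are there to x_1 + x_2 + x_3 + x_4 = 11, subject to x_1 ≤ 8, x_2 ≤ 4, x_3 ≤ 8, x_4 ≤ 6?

Ignoring the caps, the number of non-negative solutions to x_1+…+x_4 = 11 is C(14,3) = 364.
Subtract solutions that violate a single cap (substitute x_i' = x_i − (cap_i+1)): x_1 ≥ 9 gives C(5,3) = 10; x_2 ≥ 5 gives C(9,3) = 84; x_3 ≥ 9 gives C(5,3) = 10; x_4 ≥ 7 gives C(7,3) = 35. Together 139.
No two caps can be exceeded simultaneously, so the pair terms are all 0.
By inclusion–exclusion the count is 364 − 139 + 0 = 225.

225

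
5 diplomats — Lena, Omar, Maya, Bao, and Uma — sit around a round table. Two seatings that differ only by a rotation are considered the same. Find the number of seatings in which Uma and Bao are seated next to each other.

Glue Uma and Bao into a block (2 internal orders). Seating 4 units around a circle gives (3)! arrangements.
So 2 × (3)! = 2 × 6 = 12.

12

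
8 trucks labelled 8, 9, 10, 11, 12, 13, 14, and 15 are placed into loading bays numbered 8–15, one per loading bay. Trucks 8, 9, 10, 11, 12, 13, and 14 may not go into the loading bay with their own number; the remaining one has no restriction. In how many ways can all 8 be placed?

16687

Let Aᵢ (for 8 ≤ i ≤ 14) be the placements that put truck i in its forbidden loading bay. Any j of these fix j positions, leaving (8−j)! ways to fill the rest, and there are C(7,j) ways to pick which j.
By inclusion–exclusion, the number of valid placements is Σ_{j=0}^{7} (−1)^j C(7,j)·(8−j)!.
Computing: 40320 − 35280 + 15120 − 4200 + 840 − 126 + 14 − 1 = 16687.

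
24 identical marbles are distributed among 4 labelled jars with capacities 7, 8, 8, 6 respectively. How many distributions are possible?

56

Ignoring the caps, the number of non-negative solutions to x_1+…+x_4 = 24 is C(27,3) = 2925.
Subtract solutions that violate a single cap (substitute x_i' = x_i − (cap_i+1)): x_1 ≥ 8 gives C(19,3) = 969; x_2 ≥ 9 gives C(18,3) = 816; x_3 ≥ 9 gives C(18,3) = 816; x_4 ≥ 7 gives C(20,3) = 1140. Together 3741.
Add back pairs where two caps are both exceeded: 120 + 120 + 220 + 84 + 165 + 165 = 874.
Subtract triples: 0 + 1 + 1 + 0 = 2.
By inclusion–exclusion the count is 2925 − 3741 + 874 − 2 = 56.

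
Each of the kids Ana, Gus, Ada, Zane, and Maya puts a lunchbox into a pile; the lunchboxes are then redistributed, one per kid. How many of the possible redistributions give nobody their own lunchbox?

Let Aᵢ be the assignments in which kid i gets their own lunchbox. We want the size of the complement of A₁∪…∪A_5.
By inclusion–exclusion this is Σ_{j=0}^{5} (−1)^j C(5,j)·(5−j)!.
Computing: 120 − 120 + 60 − 20 + 5 − 1 = 44.

44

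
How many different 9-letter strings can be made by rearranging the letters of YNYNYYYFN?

Letter multiplicities in YNYNYYYFN: F×1, N×3, Y×5.
Dividing 9! = 362880 by 5!·3! = 720 for the repeated letters gives 504.

504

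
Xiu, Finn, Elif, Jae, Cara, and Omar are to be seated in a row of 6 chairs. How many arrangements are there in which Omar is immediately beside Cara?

240

Treat {Omar, Cara} as a single unit. There are 5 units to order, and the pair itself can be ordered 2 ways.
That gives 2 × 5! = 2 × 120 = 240.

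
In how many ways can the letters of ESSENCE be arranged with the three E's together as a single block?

60

Treat the 3 copies of E as a single block. The multiset to arrange is then {EEE, C, N, S, S}, 5 items in all.
That gives (5)!/(2!) = 60 arrangements.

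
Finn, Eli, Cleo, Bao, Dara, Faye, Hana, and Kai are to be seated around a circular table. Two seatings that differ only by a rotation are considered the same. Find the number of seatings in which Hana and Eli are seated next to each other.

Treat {Hana, Eli} as one unit (2 internal orders) and seat the resulting 7 units around the table: (6)! circular arrangements.
So 2 × (6)! = 2 × 720 = 1440.

1440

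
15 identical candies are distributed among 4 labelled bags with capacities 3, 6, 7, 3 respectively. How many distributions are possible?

33

Without the upper bounds there are C(18,3) = 816 ways to split 15 among 4 bags.
Subtract solutions that violate a single cap (substitute x_i' = x_i − (cap_i+1)): x_1 ≥ 4 gives C(14,3) = 364; x_2 ≥ 7 gives C(11,3) = 165; x_3 ≥ 8 gives C(10,3) = 120; x_4 ≥ 4 gives C(14,3) = 364. Together 1013.
Add back pairs where two caps are both exceeded: 35 + 20 + 120 + 1 + 35 + 20 = 231.
Subtract triples: 0 + 1 + 0 + 0 = 1.
By inclusion–exclusion the count is 816 − 1013 + 231 − 1 = 33.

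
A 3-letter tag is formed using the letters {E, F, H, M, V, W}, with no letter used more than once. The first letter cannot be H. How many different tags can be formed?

100

The first letter has 6−1 = 5 choices (anything except H).
The remaining 2 letters are filled from the other 5 symbols without repetition: 5 × 4 = 20.
Total: 5 × 20 = 100.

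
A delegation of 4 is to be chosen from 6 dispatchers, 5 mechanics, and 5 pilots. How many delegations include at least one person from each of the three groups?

975

With no constraint there are C(16,4) = 1820 possible selections.
Subtract selections that omit an entire group: no dispatchers → C(10,4) = 210; no mechanics → C(11,4) = 330; no pilots → C(11,4) = 330.
Add back selections omitting two groups (i.e. drawn from a single group): C(6,4) + C(5,4) + C(5,4) = 25.
By inclusion–exclusion: 1820 − 870 + 25 = 975.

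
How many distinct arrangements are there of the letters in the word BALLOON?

1260

BALLOON has 7 letters with L appearing twice and O appearing twice.
The number of distinct arrangements is 7!/(2!·2!) = 5040/4 = 1260.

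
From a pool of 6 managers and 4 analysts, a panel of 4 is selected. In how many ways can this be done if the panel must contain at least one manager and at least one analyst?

194

Total 4-person selections from all 10: C(10,4) = 210.
Selections missing a whole group: no managers → C(4,4) = 1; no analysts → C(6,4) = 15.
Both groups omitted at once is impossible, so 210 − 16 = 194.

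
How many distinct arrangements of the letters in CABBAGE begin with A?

Fix A in the first position and arrange the remaining 6 letters.
Those 6 letters have B appearing twice, giving (6)!/(2!) = 360.

360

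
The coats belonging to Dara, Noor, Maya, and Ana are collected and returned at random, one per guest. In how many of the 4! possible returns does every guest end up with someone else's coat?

9

Count assignments avoiding every fixed point. For any j of the 4 guests fixed to their own coat, the other 4−j can be arranged in (4−j)! ways.
By inclusion–exclusion this is Σ_{j=0}^{4} (−1)^j C(4,j)·(4−j)!.
Computing: 24 − 24 + 12 − 4 + 1 = 9.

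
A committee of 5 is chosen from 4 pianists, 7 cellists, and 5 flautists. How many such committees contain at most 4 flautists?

4367

Split by how many flautists are chosen (0 through 4).
Sum: C(5,0)·C(11,5) + C(5,1)·C(11,4) + C(5,2)·C(11,3) + C(5,3)·C(11,2) + C(5,4)·C(11,1) = 462 + 1650 + 1650 + 550 + 55 = 4367.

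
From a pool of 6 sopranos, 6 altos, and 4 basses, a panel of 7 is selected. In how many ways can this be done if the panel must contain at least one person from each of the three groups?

Total 7-person selections from all 16: C(16,7) = 11440.
Selections missing a whole group: no sopranos → C(10,7) = 120; no altos → C(10,7) = 120; no basses → C(12,7) = 792.
Add back selections omitting two groups (i.e. drawn from a single group): C(6,7) + C(6,7) + C(4,7) = 0.
By inclusion–exclusion: 11440 − 1032 + 0 = 10408.

10408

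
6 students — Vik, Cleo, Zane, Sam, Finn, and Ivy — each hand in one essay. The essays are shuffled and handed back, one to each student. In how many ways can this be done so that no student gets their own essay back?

This is the derangement count D_6: permutations of 6 items with no fixed point.
By inclusion–exclusion this is Σ_{j=0}^{6} (−1)^j C(6,j)·(6−j)!.
Computing: 720 − 720 + 360 − 120 + 30 − 6 + 1 = 265.

265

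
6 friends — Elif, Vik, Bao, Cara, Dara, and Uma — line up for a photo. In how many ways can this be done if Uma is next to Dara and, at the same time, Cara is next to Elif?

Treat {Uma,Dara} as one block (2 orders) and {Cara,Elif} as another (2 orders).
That leaves 4 units to arrange: 2 × 2 × 4! = 4 × 24 = 96.

96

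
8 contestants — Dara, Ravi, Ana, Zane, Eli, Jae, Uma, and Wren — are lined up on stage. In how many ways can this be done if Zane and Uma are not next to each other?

30240

There are 8! = 40320 arrangements in all. If Zane and Uma are adjacent, merging them into one block gives 2·(7)! = 10080 arrangements.
So 40320 − 10080 = 30240 arrangements keep them apart.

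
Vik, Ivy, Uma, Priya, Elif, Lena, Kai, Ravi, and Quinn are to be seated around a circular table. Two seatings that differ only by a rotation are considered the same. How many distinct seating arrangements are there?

40320

Fix one person's seat to break rotational symmetry; the remaining 8 people can be arranged in (8)! = 40320 ways.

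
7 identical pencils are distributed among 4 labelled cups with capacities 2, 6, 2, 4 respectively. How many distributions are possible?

Ignoring the caps, the number of non-negative solutions to x_1+…+x_4 = 7 is C(10,3) = 120.
Subtract solutions that violate a single cap (substitute x_i' = x_i − (cap_i+1)): x_1 ≥ 3 gives C(7,3) = 35; x_2 ≥ 7 gives C(3,3) = 1; x_3 ≥ 3 gives C(7,3) = 35; x_4 ≥ 5 gives C(5,3) = 10. Together 81.
Add back pairs where two caps are both exceeded: 0 + 4 + 0 + 0 + 0 + 0 = 4.
By inclusion–exclusion the count is 120 − 81 + 4 = 43.

43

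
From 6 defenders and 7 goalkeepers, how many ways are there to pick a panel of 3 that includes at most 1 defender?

161

Split by how many defenders are chosen (0 through 1).
Sum: C(6,0)·C(7,3) + C(6,1)·C(7,2) = 35 + 126 = 161.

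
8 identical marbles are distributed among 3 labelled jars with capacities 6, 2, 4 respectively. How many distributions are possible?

By stars and bars, unrestricted non-negative solutions to x_1+…+x_3 = 8 number C(8+2,2) = 45.
Subtract solutions that violate a single cap (substitute x_i' = x_i − (cap_i+1)): x_1 ≥ 7 gives C(3,2) = 3; x_2 ≥ 3 gives C(7,2) = 21; x_3 ≥ 5 gives C(5,2) = 10. Together 34.
Add back pairs where two caps are both exceeded: 0 + 0 + 1 = 1.
By inclusion–exclusion the count is 45 − 34 + 1 = 12.

12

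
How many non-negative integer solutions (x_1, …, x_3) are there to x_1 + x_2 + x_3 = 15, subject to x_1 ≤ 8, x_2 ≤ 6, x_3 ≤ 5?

Ignoring the caps, the number of non-negative solutions to x_1+…+x_3 = 15 is C(17,2) = 136.
Subtract solutions that violate a single cap (substitute x_i' = x_i − (cap_i+1)): x_1 ≥ 9 gives C(8,2) = 28; x_2 ≥ 7 gives C(10,2) = 45; x_3 ≥ 6 gives C(11,2) = 55. Together 128.
Add back pairs where two caps are both exceeded: 0 + 1 + 6 = 7.
By inclusion–exclusion the count is 136 − 128 + 7 = 15.

15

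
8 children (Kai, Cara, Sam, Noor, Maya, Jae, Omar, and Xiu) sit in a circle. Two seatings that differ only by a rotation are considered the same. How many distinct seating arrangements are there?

5040

Around a circle, 8 distinct people have 8!/8 = (7)! = 5040 rotationally distinct seatings.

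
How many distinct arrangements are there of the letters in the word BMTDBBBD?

840

The 8 letters of BMTDBBBD have repeats: B appearing 4 times and D appearing twice.
So there are 8! / (4!·2!) = 840 distinguishable arrangements.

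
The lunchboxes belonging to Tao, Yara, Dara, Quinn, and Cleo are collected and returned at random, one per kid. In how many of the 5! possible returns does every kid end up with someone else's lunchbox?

44

This is the derangement count D_5: permutations of 5 items with no fixed point.
By inclusion–exclusion this is Σ_{j=0}^{5} (−1)^j C(5,j)·(5−j)!.
Computing: 120 − 120 + 60 − 20 + 5 − 1 = 44.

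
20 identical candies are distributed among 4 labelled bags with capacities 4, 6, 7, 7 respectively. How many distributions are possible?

Without the upper bounds there are C(23,3) = 1771 ways to split 20 among 4 bags.
Subtract solutions that violate a single cap (substitute x_i' = x_i − (cap_i+1)): x_1 ≥ 5 gives C(18,3) = 816; x_2 ≥ 7 gives C(16,3) = 560; x_3 ≥ 8 gives C(15,3) = 455; x_4 ≥ 8 gives C(15,3) = 455. Together 2286.
Add back pairs where two caps are both exceeded: 165 + 120 + 120 + 56 + 56 + 35 = 552.
Subtract triples: 1 + 1 + 0 + 0 = 2.
By inclusion–exclusion the count is 1771 − 2286 + 552 − 2 = 35.

35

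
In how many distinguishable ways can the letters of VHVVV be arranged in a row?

The 5 letters of VHVVV have repeats: V appearing 4 times.
Dividing 5! = 120 by 4! = 24 for the repeated letters gives 5.

5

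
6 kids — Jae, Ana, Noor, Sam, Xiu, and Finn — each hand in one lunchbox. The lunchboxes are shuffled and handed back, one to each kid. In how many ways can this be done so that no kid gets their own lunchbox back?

265

Count assignments avoiding every fixed point. For any j of the 6 kids fixed to their own lunchbox, the other 6−j can be arranged in (6−j)! ways.
By inclusion–exclusion this is Σ_{j=0}^{6} (−1)^j C(6,j)·(6−j)!.
Computing: 720 − 720 + 360 − 120 + 30 − 6 + 1 = 265.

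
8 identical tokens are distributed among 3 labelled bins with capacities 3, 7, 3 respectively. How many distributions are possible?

15

By stars and bars, unrestricted non-negative solutions to x_1+…+x_3 = 8 number C(8+2,2) = 45.
Subtract solutions that violate a single cap (substitute x_i' = x_i − (cap_i+1)): x_1 ≥ 4 gives C(6,2) = 15; x_2 ≥ 8 gives C(2,2) = 1; x_3 ≥ 4 gives C(6,2) = 15. Together 31.
Add back pairs where two caps are both exceeded: 0 + 1 + 0 = 1.
By inclusion–exclusion the count is 45 − 31 + 1 = 15.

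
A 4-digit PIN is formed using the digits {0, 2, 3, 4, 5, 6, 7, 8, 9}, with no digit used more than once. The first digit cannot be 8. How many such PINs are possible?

The first digit has 9−1 = 8 choices (anything except 8).
The remaining 3 digits are filled from the other 8 symbols without repetition: 8 × 7 × 6 = 336.
Total: 8 × 336 = 2688.

2688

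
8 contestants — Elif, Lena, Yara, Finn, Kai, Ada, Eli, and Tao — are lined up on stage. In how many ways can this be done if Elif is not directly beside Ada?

30240

Of the 8! = 40320 arrangements, those with Elif and Ada adjacent number 2 × 7! = 10080 (treat the pair as a block with 2 internal orders).
Complementary counting: 40320 − 10080 = 30240.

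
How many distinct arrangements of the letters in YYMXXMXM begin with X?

210

Fix X in the first position and arrange the remaining 7 letters.
Those 7 letters have M appearing 3 times, X appearing twice, and Y appearing twice, giving (7)!/(3!·2!·2!) = 210.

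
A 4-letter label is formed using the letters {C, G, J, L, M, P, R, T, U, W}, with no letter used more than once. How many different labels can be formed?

With no repetition, fill the 4 letters in order: 10 choices, then 9, down to 7.
That product is 10 × 9 × 8 × 7 = 5040.

5040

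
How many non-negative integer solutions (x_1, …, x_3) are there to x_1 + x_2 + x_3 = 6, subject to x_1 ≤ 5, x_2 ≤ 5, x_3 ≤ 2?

By stars and bars, unrestricted non-negative solutions to x_1+…+x_3 = 6 number C(6+2,2) = 28.
Subtract solutions that violate a single cap (substitute x_i' = x_i − (cap_i+1)): x_1 ≥ 6 gives C(2,2) = 1; x_2 ≥ 6 gives C(2,2) = 1; x_3 ≥ 3 gives C(5,2) = 10. Together 12.
No two caps can be exceeded simultaneously, so the pair terms are all 0.
By inclusion–exclusion the count is 28 − 12 + 0 = 16.

16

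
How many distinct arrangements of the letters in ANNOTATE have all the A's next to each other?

1260

Treat the 2 copies of A as a single block. The multiset to arrange is then {AA, E, N, N, O, T, T}, 7 items in all.
That gives (7)!/(2!·2!) = 1260 arrangements.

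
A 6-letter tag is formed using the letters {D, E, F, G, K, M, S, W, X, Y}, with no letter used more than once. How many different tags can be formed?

With no repetition, fill the 6 letters in order: 10 choices, then 9, down to 5.
10 × 9 × 8 × 7 × 6 × 5 = 151200.

151200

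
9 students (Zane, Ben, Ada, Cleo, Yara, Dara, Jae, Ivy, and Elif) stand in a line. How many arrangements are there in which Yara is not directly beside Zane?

282240

Of the 9! = 362880 arrangements, those with Yara and Zane adjacent number 2 × 8! = 80640 (treat the pair as a block with 2 internal orders).
Complementary counting: 362880 − 80640 = 282240.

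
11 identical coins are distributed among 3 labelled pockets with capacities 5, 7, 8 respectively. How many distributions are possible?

Without the upper bounds there are C(13,2) = 78 ways to split 11 among 3 pockets.
Subtract solutions that violate a single cap (substitute x_i' = x_i − (cap_i+1)): x_1 ≥ 6 gives C(7,2) = 21; x_2 ≥ 8 gives C(5,2) = 10; x_3 ≥ 9 gives C(4,2) = 6. Together 37.
No two caps can be exceeded simultaneously, so the pair terms are all 0.
By inclusion–exclusion the count is 78 − 37 + 0 = 41.

41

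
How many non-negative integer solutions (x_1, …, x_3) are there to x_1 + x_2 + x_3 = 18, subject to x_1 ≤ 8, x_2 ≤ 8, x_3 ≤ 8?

Without the upper bounds there are C(20,2) = 190 ways to split 18 among 3 variables.
Subtract solutions that violate a single cap (substitute x_i' = x_i − (cap_i+1)): x_1 ≥ 9 gives C(11,2) = 55; x_2 ≥ 9 gives C(11,2) = 55; x_3 ≥ 9 gives C(11,2) = 55. Together 165.
Add back pairs where two caps are both exceeded: 1 + 1 + 1 = 3.
By inclusion–exclusion the count is 190 − 165 + 3 = 28.

28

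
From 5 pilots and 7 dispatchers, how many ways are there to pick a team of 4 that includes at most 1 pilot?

210

Split by how many pilots are chosen (0 through 1).
Sum: C(5,0)·C(7,4) + C(5,1)·C(7,3) = 35 + 175 = 210.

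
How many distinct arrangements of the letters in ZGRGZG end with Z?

With the last slot taken by Z, it remains to arrange the other 5 letters (GRGZG).
Those 5 letters have G appearing 3 times, giving (5)!/(3!) = 20.

20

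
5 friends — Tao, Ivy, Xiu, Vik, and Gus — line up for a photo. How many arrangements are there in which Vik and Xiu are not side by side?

72

There are 5! = 120 arrangements in all. If Vik and Xiu are adjacent, merging them into one block gives 2·(4)! = 48 arrangements.
So 120 − 48 = 72 arrangements keep them apart.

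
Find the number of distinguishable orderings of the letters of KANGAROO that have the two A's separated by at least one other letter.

Total arrangements of KANGAROO: 8!/(2!·2!) = 10080.
If the two A's are adjacent, glue them into one block, leaving 7 items to arrange: (7)!/(2!) = 2520 ways.
Subtracting, 10080 − 2520 = 7560 arrangements keep the A's apart.

7560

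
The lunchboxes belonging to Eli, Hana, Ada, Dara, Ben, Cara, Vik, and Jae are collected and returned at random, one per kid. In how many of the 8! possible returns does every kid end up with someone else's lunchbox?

14833

Let Aᵢ be the assignments in which kid i gets their own lunchbox. We want the size of the complement of A₁∪…∪A_8.
By inclusion–exclusion this is Σ_{j=0}^{8} (−1)^j C(8,j)·(8−j)!.
Computing: 40320 − 40320 + 20160 − 6720 + 1680 − 336 + 56 − 8 + 1 = 14833.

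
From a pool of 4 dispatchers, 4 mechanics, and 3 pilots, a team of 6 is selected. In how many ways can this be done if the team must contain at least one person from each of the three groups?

Total 6-person selections from all 11: C(11,6) = 462.
Selections missing a whole group: no dispatchers → C(7,6) = 7; no mechanics → C(7,6) = 7; no pilots → C(8,6) = 28.
Add back selections omitting two groups (i.e. drawn from a single group): C(4,6) + C(4,6) + C(3,6) = 0.
By inclusion–exclusion: 462 − 42 + 0 = 420.

420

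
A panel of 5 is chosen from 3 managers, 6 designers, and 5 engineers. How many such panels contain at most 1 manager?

1452

Split by how many managers are chosen (0 through 1).
Sum: C(3,0)·C(11,5) + C(3,1)·C(11,4) = 462 + 990 = 1452.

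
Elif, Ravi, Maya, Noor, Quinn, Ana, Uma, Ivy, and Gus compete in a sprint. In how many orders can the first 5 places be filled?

15120

There are 9 choices for 1st place, 8 for 2nd, and so on down to 5 for position 5.
That gives 9 × 8 × 7 × 6 × 5 = 15120.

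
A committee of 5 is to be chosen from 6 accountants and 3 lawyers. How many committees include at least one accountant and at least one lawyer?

120

Unrestricted: C(9,5) = 126 ways to pick any 5 of the 9.
Subtract selections that omit an entire group: no accountants → C(3,5) = 0; no lawyers → C(6,5) = 6.
Both groups omitted at once is impossible, so 126 − 6 = 120.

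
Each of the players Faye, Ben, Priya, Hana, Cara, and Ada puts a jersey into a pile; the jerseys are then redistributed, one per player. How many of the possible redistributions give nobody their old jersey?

265

This is the derangement count D_6: permutations of 6 items with no fixed point.
By inclusion–exclusion this is Σ_{j=0}^{6} (−1)^j C(6,j)·(6−j)!.
Computing: 720 − 720 + 360 − 120 + 30 − 6 + 1 = 265.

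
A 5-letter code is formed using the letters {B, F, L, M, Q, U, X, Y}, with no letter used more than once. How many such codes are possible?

6720

This is a permutation of 5 out of 8: P(8,5) = 8!/3!.
8 × 7 × 6 × 5 × 4 = 6720.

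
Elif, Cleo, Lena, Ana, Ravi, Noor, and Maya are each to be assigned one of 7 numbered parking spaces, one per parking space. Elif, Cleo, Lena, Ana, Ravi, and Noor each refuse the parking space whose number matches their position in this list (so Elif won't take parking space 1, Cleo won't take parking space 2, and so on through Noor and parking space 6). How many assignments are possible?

Let Aᵢ (for 1 ≤ i ≤ 6) be the placements that put person i in their forbidden parking space. Any j of these fix j positions, leaving (7−j)! ways to fill the rest, and there are C(6,j) ways to pick which j.
By inclusion–exclusion, the number of valid placements is Σ_{j=0}^{6} (−1)^j C(6,j)·(7−j)!.
Computing: 5040 − 4320 + 1800 − 480 + 90 − 12 + 1 = 2119.

2119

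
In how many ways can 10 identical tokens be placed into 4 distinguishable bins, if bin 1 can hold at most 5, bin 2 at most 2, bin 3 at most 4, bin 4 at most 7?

79

Ignoring the caps, the number of non-negative solutions to x_1+…+x_4 = 10 is C(13,3) = 286.
Subtract solutions that violate a single cap (substitute x_i' = x_i − (cap_i+1)): x_1 ≥ 6 gives C(7,3) = 35; x_2 ≥ 3 gives C(10,3) = 120; x_3 ≥ 5 gives C(8,3) = 56; x_4 ≥ 8 gives C(5,3) = 10. Together 221.
Add back pairs where two caps are both exceeded: 4 + 0 + 0 + 10 + 0 + 0 = 14.
By inclusion–exclusion the count is 286 − 221 + 14 = 79.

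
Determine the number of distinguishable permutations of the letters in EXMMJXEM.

1680

EXMMJXEM has 8 letters with E appearing twice, M appearing 3 times, and X appearing twice.
So there are 8! / (3!·2!·2!) = 1680 distinguishable arrangements.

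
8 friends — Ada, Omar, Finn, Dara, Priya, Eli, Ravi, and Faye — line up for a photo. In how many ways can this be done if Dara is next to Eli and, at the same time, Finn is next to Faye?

Treat {Dara,Eli} as one block (2 orders) and {Finn,Faye} as another (2 orders).
That leaves 6 units to arrange: 2 × 2 × 6! = 4 × 720 = 2880.

2880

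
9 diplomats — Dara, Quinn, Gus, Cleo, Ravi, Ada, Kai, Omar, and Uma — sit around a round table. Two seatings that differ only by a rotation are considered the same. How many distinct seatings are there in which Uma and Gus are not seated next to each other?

30240

Without the restriction there are (8)! = 40320 seatings.
Those with Uma next to Gus: fuse the pair into one unit and seat 8 units around a circle — 2·(7)! = 10080.
Subtracting, 40320 − 10080 = 30240.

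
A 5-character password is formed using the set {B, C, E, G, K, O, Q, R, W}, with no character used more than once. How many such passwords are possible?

15120

Choose and order 5 of the 9 symbols: the first character has 9 options, the next 8, and so on down to 5.
That product is 9 × 8 × 7 × 6 × 5 = 15120.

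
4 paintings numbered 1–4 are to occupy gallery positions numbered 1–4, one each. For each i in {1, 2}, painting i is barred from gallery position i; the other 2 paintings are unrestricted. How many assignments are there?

14

Let Aᵢ (for i ∈ {1, 2}) be the placements that put painting i in its forbidden gallery position. Any j of these fix j positions, leaving (4−j)! ways to fill the rest, and there are C(2,j) ways to pick which j.
By inclusion–exclusion, the number of valid placements is Σ_{j=0}^{2} (−1)^j C(2,j)·(4−j)!.
Computing: 24 − 12 + 2 = 14.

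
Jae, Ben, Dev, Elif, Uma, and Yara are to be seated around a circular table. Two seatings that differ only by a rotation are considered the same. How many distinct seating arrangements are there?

Around a circle, 6 distinct people have 6!/6 = (5)! = 120 rotationally distinct seatings.

120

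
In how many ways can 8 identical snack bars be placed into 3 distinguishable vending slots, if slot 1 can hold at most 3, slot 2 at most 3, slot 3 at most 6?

13

By stars and bars, unrestricted non-negative solutions to x_1+…+x_3 = 8 number C(8+2,2) = 45.
Subtract solutions that violate a single cap (substitute x_i' = x_i − (cap_i+1)): x_1 ≥ 4 gives C(6,2) = 15; x_2 ≥ 4 gives C(6,2) = 15; x_3 ≥ 7 gives C(3,2) = 3. Together 33.
Add back pairs where two caps are both exceeded: 1 + 0 + 0 = 1.
By inclusion–exclusion the count is 45 − 33 + 1 = 13.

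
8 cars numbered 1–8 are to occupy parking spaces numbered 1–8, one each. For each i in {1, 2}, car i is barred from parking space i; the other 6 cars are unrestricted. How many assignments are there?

Let Aᵢ (for i ∈ {1, 2}) be the placements that put car i in its forbidden parking space. Any j of these fix j positions, leaving (8−j)! ways to fill the rest, and there are C(2,j) ways to pick which j.
By inclusion–exclusion, the number of valid placements is Σ_{j=0}^{2} (−1)^j C(2,j)·(8−j)!.
Computing: 40320 − 10080 + 720 = 30960.

30960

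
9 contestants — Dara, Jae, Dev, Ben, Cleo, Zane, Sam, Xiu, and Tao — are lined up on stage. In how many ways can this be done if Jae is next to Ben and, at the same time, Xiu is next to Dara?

Treat {Jae,Ben} as one block (2 orders) and {Xiu,Dara} as another (2 orders).
That leaves 7 units to arrange: 2 × 2 × 7! = 4 × 5040 = 20160.

20160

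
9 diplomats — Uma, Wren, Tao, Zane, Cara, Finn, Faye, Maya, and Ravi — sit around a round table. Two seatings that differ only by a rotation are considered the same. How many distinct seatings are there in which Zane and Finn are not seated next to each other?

30240

Without the restriction there are (8)! = 40320 seatings.
Seatings with Zane beside Finn: treat them as a block with 2 internal orders, giving 2 × (7)! = 10080.
Subtracting, 40320 − 10080 = 30240.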